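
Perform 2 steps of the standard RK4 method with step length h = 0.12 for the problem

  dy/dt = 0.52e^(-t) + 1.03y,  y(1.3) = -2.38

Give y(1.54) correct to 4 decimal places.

RK4: k1 = f(t_n, y_n); k2 = f(t_n + h/2, y_n + (h/2)·k1); k3 = f(t_n + h/2, y_n + (h/2)·k2); k4 = f(t_n + h, y_n + h·k3); y_{n+1} = y_n + (h/6)·(k1 + 2k2 + 2k3 + k4).
t=1.300000, y=-2.380000:
  k1 = f(1.300000, -2.380000) = -2.309683
  k2 = f(1.360000, -2.518581) = -2.460675
  k3 = f(1.360000, -2.527640) = -2.470006
  k4 = f(1.420000, -2.676401) = -2.631001
  y ← -2.380000 + (0.12/6)·(k1 + 2k2 + 2k3 + k4) = -2.676041
t=1.420000, y=-2.676041:
  k1 = f(1.420000, -2.676041) = -2.630631
  k2 = f(1.480000, -2.833879) = -2.800524
  k3 = f(1.480000, -2.844072) = -2.811023
  k4 = f(1.540000, -3.013364) = -2.992286
  y ← -2.676041 + (0.12/6)·(k1 + 2k2 + 2k3 + k4) = -3.012961
y(1.54) ≈ -3.0130

-3.0130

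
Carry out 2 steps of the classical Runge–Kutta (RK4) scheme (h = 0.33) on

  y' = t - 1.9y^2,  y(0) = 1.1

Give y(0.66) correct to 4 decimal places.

0.6037

RK4: k1 = f(t_n, y_n); k2 = f(t_n + h/2, y_n + (h/2)·k1); k3 = f(t_n + h/2, y_n + (h/2)·k2); k4 = f(t_n + h, y_n + h·k3); y_{n+1} = y_n + (h/6)·(k1 + 2k2 + 2k3 + k4).
t=0.000000, y=1.100000:
  k1 = f(0.000000, 1.100000) = -2.299000
  k2 = f(0.165000, 0.720665) = -0.821780
  k3 = f(0.165000, 0.964406) = -1.602151
  k4 = f(0.330000, 0.571290) = -0.290108
  y ← 1.100000 + (0.33/6)·(k1 + 2k2 + 2k3 + k4) = 0.690967
t=0.330000, y=0.690967:
  k1 = f(0.330000, 0.690967) = -0.577126
  k2 = f(0.495000, 0.595741) = -0.179323
  k3 = f(0.495000, 0.661378) = -0.336100
  k4 = f(0.660000, 0.580054) = 0.020722
  y ← 0.690967 + (0.33/6)·(k1 + 2k2 + 2k3 + k4) = 0.603668
y(0.66) ≈ 0.6037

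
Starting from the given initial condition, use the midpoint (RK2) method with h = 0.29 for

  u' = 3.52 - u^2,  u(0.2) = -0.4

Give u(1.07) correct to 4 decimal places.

1.6125

Midpoint: k1 = f(x_n, u_n); k2 = f(x_n + h/2, u_n + (h/2)·k1); u_{n+1} = u_n + h·k2.
x=0.200000, u=-0.400000:
  k1 = f(0.200000, -0.400000) = 3.360000
  k2 = f(0.345000, 0.087200) = 3.512396
  u ← -0.400000 + 0.29·3.512396 = 0.618595
x=0.490000, u=0.618595:
  k1 = f(0.490000, 0.618595) = 3.137340
  k2 = f(0.635000, 1.073509) = 2.367578
  u ← 0.618595 + 0.29·2.367578 = 1.305192
x=0.780000, u=1.305192:
  k1 = f(0.780000, 1.305192) = 1.816473
  k2 = f(0.925000, 1.568581) = 1.059554
  u ← 1.305192 + 0.29·1.059554 = 1.612463
u(1.07) ≈ 1.6125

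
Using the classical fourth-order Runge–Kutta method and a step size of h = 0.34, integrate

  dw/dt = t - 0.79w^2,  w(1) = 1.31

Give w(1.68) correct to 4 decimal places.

1.3327

RK4: k1 = f(t_n, w_n); k2 = f(t_n + h/2, w_n + (h/2)·k1); k3 = f(t_n + h/2, w_n + (h/2)·k2); k4 = f(t_n + h, w_n + h·k3); w_{n+1} = w_n + (h/6)·(k1 + 2k2 + 2k3 + k4).
t=1.000000, w=1.310000:
  k1 = f(1.000000, 1.310000) = -0.355719
  k2 = f(1.170000, 1.249528) = -0.063443
  k3 = f(1.170000, 1.299215) = -0.163488
  k4 = f(1.340000, 1.254414) = 0.096892
  w ← 1.310000 + (0.34/6)·(k1 + 2k2 + 2k3 + k4) = 1.269614
t=1.340000, w=1.269614:
  k1 = f(1.340000, 1.269614) = 0.066583
  k2 = f(1.510000, 1.280933) = 0.213776
  k3 = f(1.510000, 1.305956) = 0.162638
  k4 = f(1.680000, 1.324911) = 0.293242
  w ← 1.269614 + (0.34/6)·(k1 + 2k2 + 2k3 + k4) = 1.332665
w(1.68) ≈ 1.3327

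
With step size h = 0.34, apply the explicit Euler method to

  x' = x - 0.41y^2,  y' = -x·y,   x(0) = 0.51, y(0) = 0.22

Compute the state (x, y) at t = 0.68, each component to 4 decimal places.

0.9021, 0.1400

Euler on (x,y): x_{n+1} = x_n + h·x', y_{n+1} = y_n + h·y'.
0.000000: (0.510000, 0.220000); f=(0.490156, -0.112200) → (0.676653, 0.181852)
0.340000: (0.676653, 0.181852); f=(0.663094, -0.123051) → (0.902105, 0.140015)
(x(0.68), y(0.68)) ≈ (0.9021, 0.1400)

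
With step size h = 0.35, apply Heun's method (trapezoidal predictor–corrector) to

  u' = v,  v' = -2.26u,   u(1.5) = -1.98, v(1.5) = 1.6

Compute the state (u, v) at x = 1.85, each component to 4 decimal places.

-1.1459, 2.9447

Heun on (u,v): k1 = f(x_n, state_n); k2 = f(x_n + h, state_n + h·k1); state_{n+1} = state_n + (h/2)·(k1 + k2).
1.500000: (-1.980000, 1.600000)
  k1 = (1.600000, 4.474800)
  predictor → (-1.420000, 3.166180)
  k2 = (3.166180, 3.209200)
  → (-1.145919, 2.944700)
(u(1.85), v(1.85)) ≈ (-1.1459, 2.9447)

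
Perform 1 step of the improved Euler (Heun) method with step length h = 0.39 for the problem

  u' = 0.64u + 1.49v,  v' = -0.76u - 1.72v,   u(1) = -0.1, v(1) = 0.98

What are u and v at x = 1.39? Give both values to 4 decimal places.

Heun on (u,v): k1 = f(x_n, state_n); k2 = f(x_n + h, state_n + h·k1); state_{n+1} = state_n + (h/2)·(k1 + k2).
1.000000: (-0.100000, 0.980000)
  k1 = (1.396200, -1.609600)
  predictor → (0.444518, 0.352256)
  k2 = (0.809353, -0.943714)
  → (0.330083, 0.482104)
(u(1.39), v(1.39)) ≈ (0.3301, 0.4821)

0.3301, 0.4821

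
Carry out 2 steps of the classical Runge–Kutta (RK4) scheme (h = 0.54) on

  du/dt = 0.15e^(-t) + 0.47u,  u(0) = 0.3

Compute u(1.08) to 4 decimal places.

RK4: k1 = f(t_n, u_n); k2 = f(t_n + h/2, u_n + (h/2)·k1); k3 = f(t_n + h/2, u_n + (h/2)·k2); k4 = f(t_n + h, u_n + h·k3); u_{n+1} = u_n + (h/6)·(k1 + 2k2 + 2k3 + k4).
t=0.000000, u=0.300000:
  k1 = f(0.000000, 0.300000) = 0.291000
  k2 = f(0.270000, 0.378570) = 0.292435
  k3 = f(0.270000, 0.378957) = 0.292617
  k4 = f(0.540000, 0.458013) = 0.302678
  u ← 0.300000 + (0.54/6)·(k1 + 2k2 + 2k3 + k4) = 0.458740
t=0.540000, u=0.458740:
  k1 = f(0.540000, 0.458740) = 0.303020
  k2 = f(0.810000, 0.540556) = 0.320790
  k3 = f(0.810000, 0.545354) = 0.323045
  k4 = f(1.080000, 0.633185) = 0.348536
  u ← 0.458740 + (0.54/6)·(k1 + 2k2 + 2k3 + k4) = 0.633271
u(1.08) ≈ 0.6333

0.6333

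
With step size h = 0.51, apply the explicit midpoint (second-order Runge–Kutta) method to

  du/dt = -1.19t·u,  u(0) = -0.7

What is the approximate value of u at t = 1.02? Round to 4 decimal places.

-0.3595

Midpoint: k1 = f(t_n, u_n); k2 = f(t_n + h/2, u_n + (h/2)·k1); u_{n+1} = u_n + h·k2.
t=0.000000, u=-0.700000:
  k1 = f(0.000000, -0.700000) = 0.000000
  k2 = f(0.255000, -0.700000) = 0.212415
  u ← -0.700000 + 0.51·0.212415 = -0.591668
t=0.510000, u=-0.591668:
  k1 = f(0.510000, -0.591668) = 0.359084
  k2 = f(0.765000, -0.500102) = 0.455268
  u ← -0.591668 + 0.51·0.455268 = -0.359482
u(1.02) ≈ -0.3595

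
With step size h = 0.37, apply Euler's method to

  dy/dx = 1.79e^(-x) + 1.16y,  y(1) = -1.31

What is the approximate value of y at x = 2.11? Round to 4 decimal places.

Euler: y_{n+1} = y_n + h·f(x_n, y_n).
x=1.000000, y=-1.310000: f=-0.861096 → y ← -1.310000 + 0.37·(-0.861096) = -1.628605
x=1.370000, y=-1.628605: f=-1.434331 → y ← -1.628605 + 0.37·(-1.434331) = -2.159308
x=1.740000, y=-2.159308: f=-2.190616 → y ← -2.159308 + 0.37·(-2.190616) = -2.969836
y(2.11) ≈ -2.9698

-2.9698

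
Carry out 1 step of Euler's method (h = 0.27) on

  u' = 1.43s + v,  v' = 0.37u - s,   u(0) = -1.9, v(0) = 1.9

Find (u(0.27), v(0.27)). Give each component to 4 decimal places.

-1.3870, 1.7102

Euler on (u,v): u_{n+1} = u_n + h·u', v_{n+1} = v_n + h·v'.
0.000000: (-1.900000, 1.900000); f=(1.900000, -0.703000) → (-1.387000, 1.710190)
(u(0.27), v(0.27)) ≈ (-1.3870, 1.7102)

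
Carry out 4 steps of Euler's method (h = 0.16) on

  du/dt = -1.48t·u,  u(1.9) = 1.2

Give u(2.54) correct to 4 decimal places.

0.0700

Euler: u_{n+1} = u_n + h·f(t_n, u_n).
t=1.900000, u=1.200000: f=-3.374400 → u ← 1.200000 + 0.16·(-3.374400) = 0.660096
t=2.060000, u=0.660096: f=-2.012501 → u ← 0.660096 + 0.16·(-2.012501) = 0.338096
t=2.220000, u=0.338096: f=-1.110848 → u ← 0.338096 + 0.16·(-1.110848) = 0.160360
t=2.380000, u=0.160360: f=-0.564853 → u ← 0.160360 + 0.16·(-0.564853) = 0.069984
u(2.54) ≈ 0.0700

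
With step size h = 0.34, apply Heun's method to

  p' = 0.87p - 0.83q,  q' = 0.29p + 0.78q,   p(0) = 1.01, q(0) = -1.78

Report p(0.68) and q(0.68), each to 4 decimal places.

3.4089, -2.5315

Heun on (p,q): k1 = f(x_n, state_n); k2 = f(x_n + h, state_n + h·k1); state_{n+1} = state_n + (h/2)·(k1 + k2).
0.000000: (1.010000, -1.780000)
  k1 = (2.356100, -1.095500)
  predictor → (1.811074, -2.152470)
  k2 = (3.362184, -1.153715)
  → (1.982108, -2.162367)
0.340000: (1.982108, -2.162367)
  k1 = (3.519199, -1.111835)
  predictor → (3.178636, -2.540390)
  k2 = (4.873937, -1.059700)
  → (3.408941, -2.531527)
(p(0.68), q(0.68)) ≈ (3.4089, -2.5315)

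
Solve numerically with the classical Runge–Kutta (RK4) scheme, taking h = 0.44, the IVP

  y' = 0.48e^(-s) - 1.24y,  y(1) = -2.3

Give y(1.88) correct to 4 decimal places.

-0.7153

RK4: k1 = f(s_n, y_n); k2 = f(s_n + h/2, y_n + (h/2)·k1); k3 = f(s_n + h/2, y_n + (h/2)·k2); k4 = f(s_n + h, y_n + h·k3); y_{n+1} = y_n + (h/6)·(k1 + 2k2 + 2k3 + k4).
s=1.000000, y=-2.300000:
  k1 = f(1.000000, -2.300000) = 3.028582
  k2 = f(1.220000, -1.633712) = 2.167513
  k3 = f(1.220000, -1.823147) = 2.402413
  k4 = f(1.440000, -1.242938) = 1.654969
  y ← -2.300000 + (0.44/6)·(k1 + 2k2 + 2k3 + k4) = -1.286284
s=1.440000, y=-1.286284:
  k1 = f(1.440000, -1.286284) = 1.708717
  k2 = f(1.660000, -0.910366) = 1.220121
  k3 = f(1.660000, -1.017857) = 1.353410
  k4 = f(1.880000, -0.690783) = 0.929815
  y ← -1.286284 + (0.44/6)·(k1 + 2k2 + 2k3 + k4) = -0.715340
y(1.88) ≈ -0.7153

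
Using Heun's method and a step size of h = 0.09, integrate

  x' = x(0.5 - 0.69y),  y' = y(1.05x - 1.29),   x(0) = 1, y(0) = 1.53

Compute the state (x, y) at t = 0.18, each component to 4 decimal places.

0.9089, 1.4521

Heun on (x,y): k1 = f(t_n, state_n); k2 = f(t_n + h, state_n + h·k1); state_{n+1} = state_n + (h/2)·(k1 + k2).
0.000000: (1.000000, 1.530000)
  k1 = (-0.555700, -0.367200)
  predictor → (0.949987, 1.496952)
  k2 = (-0.506245, -0.437879)
  → (0.952212, 1.493771)
0.090000: (0.952212, 1.493771)
  k1 = (-0.505341, -0.433458)
  predictor → (0.906732, 1.454760)
  k2 = (-0.456797, -0.491610)
  → (0.908916, 1.452143)
(x(0.18), y(0.18)) ≈ (0.9089, 1.4521)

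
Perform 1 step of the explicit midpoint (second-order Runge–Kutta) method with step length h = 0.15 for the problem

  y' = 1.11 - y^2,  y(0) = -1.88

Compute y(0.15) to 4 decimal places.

-2.3512

Midpoint: k1 = f(t_n, y_n); k2 = f(t_n + h/2, y_n + (h/2)·k1); y_{n+1} = y_n + h·k2.
t=0.000000, y=-1.880000:
  k1 = f(0.000000, -1.880000) = -2.424400
  k2 = f(0.075000, -2.061830) = -3.141143
  y ← -1.880000 + 0.15·(-3.141143) = -2.351171
y(0.15) ≈ -2.3512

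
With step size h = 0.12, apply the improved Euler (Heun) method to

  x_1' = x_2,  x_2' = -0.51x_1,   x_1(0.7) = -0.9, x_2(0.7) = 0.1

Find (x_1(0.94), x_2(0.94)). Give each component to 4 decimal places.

Heun on (x_1,x_2): k1 = f(x_n, state_n); k2 = f(x_n + h, state_n + h·k1); state_{n+1} = state_n + (h/2)·(k1 + k2).
0.700000: (-0.900000, 0.100000)
  k1 = (0.100000, 0.459000)
  predictor → (-0.888000, 0.155080)
  k2 = (0.155080, 0.452880)
  → (-0.884695, 0.154713)
0.820000: (-0.884695, 0.154713)
  k1 = (0.154713, 0.451195)
  predictor → (-0.866130, 0.208856)
  k2 = (0.208856, 0.441726)
  → (-0.862881, 0.208288)
(x_1(0.94), x_2(0.94)) ≈ (-0.8629, 0.2083)

-0.8629, 0.2083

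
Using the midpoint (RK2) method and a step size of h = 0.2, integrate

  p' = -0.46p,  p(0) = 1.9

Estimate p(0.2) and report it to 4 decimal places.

1.7332

Midpoint: k1 = f(s_n, p_n); k2 = f(s_n + h/2, p_n + (h/2)·k1); p_{n+1} = p_n + h·k2.
s=0.000000, p=1.900000:
  k1 = f(0.000000, 1.900000) = -0.874000
  k2 = f(0.100000, 1.812600) = -0.833796
  p ← 1.900000 + 0.2·(-0.833796) = 1.733241
p(0.2) ≈ 1.7332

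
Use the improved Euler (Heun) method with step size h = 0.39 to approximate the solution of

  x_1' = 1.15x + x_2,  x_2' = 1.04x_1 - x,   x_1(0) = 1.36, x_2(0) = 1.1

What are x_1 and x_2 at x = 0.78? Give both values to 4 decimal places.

3.0221, 2.4061

Heun on (x_1,x_2): k1 = f(x_n, state_n); k2 = f(x_n + h, state_n + h·k1); state_{n+1} = state_n + (h/2)·(k1 + k2).
0.000000: (1.360000, 1.100000)
  k1 = (1.100000, 1.414400)
  predictor → (1.789000, 1.651616)
  k2 = (2.100116, 1.470560)
  → (1.984023, 1.662567)
0.390000: (1.984023, 1.662567)
  k1 = (2.111067, 1.673384)
  predictor → (2.807339, 2.315187)
  k2 = (3.212187, 2.139632)
  → (3.022057, 2.406105)
(x_1(0.78), x_2(0.78)) ≈ (3.0221, 2.4061)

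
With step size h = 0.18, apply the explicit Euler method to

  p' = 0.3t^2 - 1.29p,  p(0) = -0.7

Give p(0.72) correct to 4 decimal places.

-0.2211

Euler: p_{n+1} = p_n + h·f(t_n, p_n).
t=0.000000, p=-0.700000: f=0.903000 → p ← -0.700000 + 0.18·0.903000 = -0.537460
t=0.180000, p=-0.537460: f=0.703043 → p ← -0.537460 + 0.18·0.703043 = -0.410912
t=0.360000, p=-0.410912: f=0.568957 → p ← -0.410912 + 0.18·0.568957 = -0.308500
t=0.540000, p=-0.308500: f=0.485445 → p ← -0.308500 + 0.18·0.485445 = -0.221120
p(0.72) ≈ -0.2211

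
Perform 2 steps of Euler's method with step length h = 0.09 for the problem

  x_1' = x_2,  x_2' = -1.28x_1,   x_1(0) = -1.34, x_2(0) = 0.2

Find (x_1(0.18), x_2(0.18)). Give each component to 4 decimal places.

Euler on (x_1,x_2): x_1_{n+1} = x_1_n + h·x_1', x_2_{n+1} = x_2_n + h·x_2'.
0.000000: (-1.340000, 0.200000); f=(0.200000, 1.715200) → (-1.322000, 0.354368)
0.090000: (-1.322000, 0.354368); f=(0.354368, 1.692160) → (-1.290107, 0.506662)
(x_1(0.18), x_2(0.18)) ≈ (-1.2901, 0.5067)

-1.2901, 0.5067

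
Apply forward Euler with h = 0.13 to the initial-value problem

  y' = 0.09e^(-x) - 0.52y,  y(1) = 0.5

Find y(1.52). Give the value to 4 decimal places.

0.3907

Euler: y_{n+1} = y_n + h·f(x_n, y_n).
x=1.000000, y=0.500000: f=-0.226891 → y ← 0.500000 + 0.13·(-0.226891) = 0.470504
x=1.130000, y=0.470504: f=-0.215589 → y ← 0.470504 + 0.13·(-0.215589) = 0.442478
x=1.260000, y=0.442478: f=-0.204559 → y ← 0.442478 + 0.13·(-0.204559) = 0.415885
x=1.390000, y=0.415885: f=-0.193843 → y ← 0.415885 + 0.13·(-0.193843) = 0.390685
y(1.52) ≈ 0.3907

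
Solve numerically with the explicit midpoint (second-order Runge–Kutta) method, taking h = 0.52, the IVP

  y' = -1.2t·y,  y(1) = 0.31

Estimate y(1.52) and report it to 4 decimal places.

Midpoint: k1 = f(t_n, y_n); k2 = f(t_n + h/2, y_n + (h/2)·k1); y_{n+1} = y_n + h·k2.
t=1.000000, y=0.310000:
  k1 = f(1.000000, 0.310000) = -0.372000
  k2 = f(1.260000, 0.213280) = -0.322479
  y ← 0.310000 + 0.52·(-0.322479) = 0.142311
y(1.52) ≈ 0.1423

0.1423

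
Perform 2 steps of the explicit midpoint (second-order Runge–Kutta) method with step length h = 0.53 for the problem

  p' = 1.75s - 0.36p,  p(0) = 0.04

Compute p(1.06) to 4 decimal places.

0.9212

Midpoint: k1 = f(s_n, p_n); k2 = f(s_n + h/2, p_n + (h/2)·k1); p_{n+1} = p_n + h·k2.
s=0.000000, p=0.040000:
  k1 = f(0.000000, 0.040000) = -0.014400
  k2 = f(0.265000, 0.036184) = 0.450724
  p ← 0.040000 + 0.53·0.450724 = 0.278884
s=0.530000, p=0.278884:
  k1 = f(0.530000, 0.278884) = 0.827102
  k2 = f(0.795000, 0.498066) = 1.211946
  p ← 0.278884 + 0.53·1.211946 = 0.921215
p(1.06) ≈ 0.9212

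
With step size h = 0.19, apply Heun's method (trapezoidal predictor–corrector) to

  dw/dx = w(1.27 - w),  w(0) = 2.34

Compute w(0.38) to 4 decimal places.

Heun: k1 = f(x_n, w_n); k2 = f(x_n + h, w_n + h·k1); w_{n+1} = w_n + (h/2)·(k1 + k2).
x=0.000000, w=2.340000:
  k1 = f(0.000000, 2.340000) = -2.503800
  k2 = f(0.190000, 1.864278) = -1.107899
  w ← 2.340000 + (0.19/2)·(-2.503800 + (-1.107899)) = 1.996889
x=0.190000, w=1.996889:
  k1 = f(0.190000, 1.996889) = -1.451515
  k2 = f(0.380000, 1.721101) = -0.776390
  w ← 1.996889 + (0.19/2)·(-1.451515 + (-0.776390)) = 1.785238
w(0.38) ≈ 1.7852

1.7852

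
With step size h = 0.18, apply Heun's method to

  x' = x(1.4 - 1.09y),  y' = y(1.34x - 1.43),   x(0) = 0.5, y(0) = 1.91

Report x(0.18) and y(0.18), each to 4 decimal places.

Heun on (x,y): k1 = f(t_n, state_n); k2 = f(t_n + h, state_n + h·k1); state_{n+1} = state_n + (h/2)·(k1 + k2).
0.000000: (0.500000, 1.910000)
  k1 = (-0.340950, -1.451600)
  predictor → (0.438629, 1.648712)
  k2 = (-0.174178, -1.388606)
  → (0.453638, 1.654381)
(x(0.18), y(0.18)) ≈ (0.4536, 1.6544)

0.4536, 1.6544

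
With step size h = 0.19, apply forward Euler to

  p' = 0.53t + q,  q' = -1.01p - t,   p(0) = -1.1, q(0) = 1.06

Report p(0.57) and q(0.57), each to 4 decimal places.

Euler on (p,q): p_{n+1} = p_n + h·p', q_{n+1} = q_n + h·q'.
0.000000: (-1.100000, 1.060000); f=(1.060000, 1.111000) → (-0.898600, 1.271090)
0.190000: (-0.898600, 1.271090); f=(1.371790, 0.717586) → (-0.637960, 1.407431)
0.380000: (-0.637960, 1.407431); f=(1.608831, 0.264339) → (-0.332282, 1.457656)
(p(0.57), q(0.57)) ≈ (-0.3323, 1.4577)

-0.3323, 1.4577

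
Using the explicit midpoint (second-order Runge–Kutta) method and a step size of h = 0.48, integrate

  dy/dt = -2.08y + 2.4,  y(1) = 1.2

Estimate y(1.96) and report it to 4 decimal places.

Midpoint: k1 = f(t_n, y_n); k2 = f(t_n + h/2, y_n + (h/2)·k1); y_{n+1} = y_n + h·k2.
t=1.000000, y=1.200000:
  k1 = f(1.000000, 1.200000) = -0.096000
  k2 = f(1.240000, 1.176960) = -0.048077
  y ← 1.200000 + 0.48·(-0.048077) = 1.176923
t=1.480000, y=1.176923:
  k1 = f(1.480000, 1.176923) = -0.048000
  k2 = f(1.720000, 1.165403) = -0.024038
  y ← 1.176923 + 0.48·(-0.024038) = 1.165385
y(1.96) ≈ 1.1654

1.1654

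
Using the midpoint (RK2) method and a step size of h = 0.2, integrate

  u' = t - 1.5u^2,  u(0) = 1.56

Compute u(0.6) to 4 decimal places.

0.8168

Midpoint: k1 = f(t_n, u_n); k2 = f(t_n + h/2, u_n + (h/2)·k1); u_{n+1} = u_n + h·k2.
t=0.000000, u=1.560000:
  k1 = f(0.000000, 1.560000) = -3.650400
  k2 = f(0.100000, 1.194960) = -2.041894
  u ← 1.560000 + 0.2·(-2.041894) = 1.151621
t=0.200000, u=1.151621:
  k1 = f(0.200000, 1.151621) = -1.789347
  k2 = f(0.300000, 0.972686) = -1.119178
  u ← 1.151621 + 0.2·(-1.119178) = 0.927785
t=0.400000, u=0.927785:
  k1 = f(0.400000, 0.927785) = -0.891179
  k2 = f(0.500000, 0.838668) = -0.555045
  u ← 0.927785 + 0.2·(-0.555045) = 0.816776
u(0.6) ≈ 0.8168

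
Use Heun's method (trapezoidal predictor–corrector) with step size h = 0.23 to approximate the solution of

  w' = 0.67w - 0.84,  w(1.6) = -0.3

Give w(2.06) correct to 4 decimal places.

-0.8586

Heun: k1 = f(t_n, w_n); k2 = f(t_n + h, w_n + h·k1); w_{n+1} = w_n + (h/2)·(k1 + k2).
t=1.600000, w=-0.300000:
  k1 = f(1.600000, -0.300000) = -1.041000
  k2 = f(1.830000, -0.539430) = -1.201418
  w ← -0.300000 + (0.23/2)·(-1.041000 + (-1.201418)) = -0.557878
t=1.830000, w=-0.557878:
  k1 = f(1.830000, -0.557878) = -1.213778
  k2 = f(2.060000, -0.837047) = -1.400822
  w ← -0.557878 + (0.23/2)·(-1.213778 + (-1.400822)) = -0.858557
w(2.06) ≈ -0.8586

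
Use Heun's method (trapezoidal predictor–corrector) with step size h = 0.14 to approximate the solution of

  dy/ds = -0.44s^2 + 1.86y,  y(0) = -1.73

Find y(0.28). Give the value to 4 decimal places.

-2.9021

Heun: k1 = f(s_n, y_n); k2 = f(s_n + h, y_n + h·k1); y_{n+1} = y_n + (h/2)·(k1 + k2).
s=0.000000, y=-1.730000:
  k1 = f(0.000000, -1.730000) = -3.217800
  k2 = f(0.140000, -2.180492) = -4.064339
  y ← -1.730000 + (0.14/2)·(-3.217800 + (-4.064339)) = -2.239750
s=0.140000, y=-2.239750:
  k1 = f(0.140000, -2.239750) = -4.174559
  k2 = f(0.280000, -2.824188) = -5.287486
  y ← -2.239750 + (0.14/2)·(-4.174559 + (-5.287486)) = -2.902093
y(0.28) ≈ -2.9021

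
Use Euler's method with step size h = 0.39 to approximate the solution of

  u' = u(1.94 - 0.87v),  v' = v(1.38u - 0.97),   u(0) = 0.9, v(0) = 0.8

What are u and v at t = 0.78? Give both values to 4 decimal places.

1.9466, 1.1867

Euler on (u,v): u_{n+1} = u_n + h·u', v_{n+1} = v_n + h·v'.
0.000000: (0.900000, 0.800000); f=(1.119600, 0.217600) → (1.336644, 0.884864)
0.390000: (1.336644, 0.884864); f=(1.564098, 0.773874) → (1.946642, 1.186675)
(u(0.78), v(0.78)) ≈ (1.9466, 1.1867)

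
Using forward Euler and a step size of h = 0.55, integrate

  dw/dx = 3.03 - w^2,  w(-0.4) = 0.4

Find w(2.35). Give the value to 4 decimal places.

1.8999

Euler: w_{n+1} = w_n + h·f(x_n, w_n).
x=-0.400000, w=0.400000: f=2.870000 → w ← 0.400000 + 0.55·2.870000 = 1.978500
x=0.150000, w=1.978500: f=-0.884462 → w ← 1.978500 + 0.55·(-0.884462) = 1.492046
x=0.700000, w=1.492046: f=0.803799 → w ← 1.492046 + 0.55·0.803799 = 1.934135
x=1.250000, w=1.934135: f=-0.710880 → w ← 1.934135 + 0.55·(-0.710880) = 1.543151
x=1.800000, w=1.543151: f=0.648684 → w ← 1.543151 + 0.55·0.648684 = 1.899927
w(2.35) ≈ 1.8999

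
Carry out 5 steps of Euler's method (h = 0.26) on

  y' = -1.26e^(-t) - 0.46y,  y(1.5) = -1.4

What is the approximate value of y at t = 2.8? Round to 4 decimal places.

Euler: y_{n+1} = y_n + h·f(t_n, y_n).
t=1.500000, y=-1.400000: f=0.362856 → y ← -1.400000 + 0.26·0.362856 = -1.305657
t=1.760000, y=-1.305657: f=0.383826 → y ← -1.305657 + 0.26·0.383826 = -1.205863
t=2.020000, y=-1.205863: f=0.387551 → y ← -1.205863 + 0.26·0.387551 = -1.105099
t=2.280000, y=-1.105099: f=0.379468 → y ← -1.105099 + 0.26·0.379468 = -1.006438
t=2.540000, y=-1.006438: f=0.363590 → y ← -1.006438 + 0.26·0.363590 = -0.911905
y(2.8) ≈ -0.9119

-0.9119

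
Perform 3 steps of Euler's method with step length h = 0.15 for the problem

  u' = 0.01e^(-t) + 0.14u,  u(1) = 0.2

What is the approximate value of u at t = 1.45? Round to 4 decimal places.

0.2143

Euler: u_{n+1} = u_n + h·f(t_n, u_n).
t=1.000000, u=0.200000: f=0.031679 → u ← 0.200000 + 0.15·0.031679 = 0.204752
t=1.150000, u=0.204752: f=0.031832 → u ← 0.204752 + 0.15·0.031832 = 0.209527
t=1.300000, u=0.209527: f=0.032059 → u ← 0.209527 + 0.15·0.032059 = 0.214335
u(1.45) ≈ 0.2143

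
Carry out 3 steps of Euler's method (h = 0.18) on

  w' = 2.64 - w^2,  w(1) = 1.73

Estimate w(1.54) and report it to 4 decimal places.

1.6318

Euler: w_{n+1} = w_n + h·f(x_n, w_n).
x=1.000000, w=1.730000: f=-0.352900 → w ← 1.730000 + 0.18·(-0.352900) = 1.666478
x=1.180000, w=1.666478: f=-0.137149 → w ← 1.666478 + 0.18·(-0.137149) = 1.641791
x=1.360000, w=1.641791: f=-0.055478 → w ← 1.641791 + 0.18·(-0.055478) = 1.631805
w(1.54) ≈ 1.6318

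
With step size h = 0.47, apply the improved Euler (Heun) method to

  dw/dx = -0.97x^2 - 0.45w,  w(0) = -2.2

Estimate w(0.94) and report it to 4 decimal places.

-1.7285

Heun: k1 = f(x_n, w_n); k2 = f(x_n + h, w_n + h·k1); w_{n+1} = w_n + (h/2)·(k1 + k2).
x=0.000000, w=-2.200000:
  k1 = f(0.000000, -2.200000) = 0.990000
  k2 = f(0.470000, -1.734700) = 0.566342
  w ← -2.200000 + (0.47/2)·(0.990000 + 0.566342) = -1.834260
x=0.470000, w=-1.834260:
  k1 = f(0.470000, -1.834260) = 0.611144
  k2 = f(0.940000, -1.547022) = -0.160932
  w ← -1.834260 + (0.47/2)·(0.611144 + (-0.160932)) = -1.728460
w(0.94) ≈ -1.7285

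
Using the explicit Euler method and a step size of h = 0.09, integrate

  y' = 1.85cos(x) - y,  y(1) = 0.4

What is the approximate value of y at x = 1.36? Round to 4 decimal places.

Euler: y_{n+1} = y_n + h·f(x_n, y_n).
x=1.000000, y=0.400000: f=0.599559 → y ← 0.400000 + 0.09·0.599559 = 0.453960
x=1.090000, y=0.453960: f=0.401638 → y ← 0.453960 + 0.09·0.401638 = 0.490108
x=1.180000, y=0.490108: f=0.214603 → y ← 0.490108 + 0.09·0.214603 = 0.509422
x=1.270000, y=0.509422: f=0.038698 → y ← 0.509422 + 0.09·0.038698 = 0.512905
y(1.36) ≈ 0.5129

0.5129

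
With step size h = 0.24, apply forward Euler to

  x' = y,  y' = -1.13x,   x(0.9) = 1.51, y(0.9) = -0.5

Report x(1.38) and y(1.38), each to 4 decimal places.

1.1717, -1.2865

Euler on (x,y): x_{n+1} = x_n + h·x', y_{n+1} = y_n + h·y'.
0.900000: (1.510000, -0.500000); f=(-0.500000, -1.706300) → (1.390000, -0.909512)
1.140000: (1.390000, -0.909512); f=(-0.909512, -1.570700) → (1.171717, -1.286480)
(x(1.38), y(1.38)) ≈ (1.1717, -1.2865)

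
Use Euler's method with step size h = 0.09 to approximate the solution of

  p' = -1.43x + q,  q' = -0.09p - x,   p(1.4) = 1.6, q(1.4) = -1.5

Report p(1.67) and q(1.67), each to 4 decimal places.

Euler on (p,q): p_{n+1} = p_n + h·p', q_{n+1} = q_n + h·q'.
1.400000: (1.600000, -1.500000); f=(-3.502000, -1.544000) → (1.284820, -1.638960)
1.490000: (1.284820, -1.638960); f=(-3.769660, -1.605634) → (0.945551, -1.783467)
1.580000: (0.945551, -1.783467); f=(-4.042867, -1.665100) → (0.581693, -1.933326)
(p(1.67), q(1.67)) ≈ (0.5817, -1.9333)

0.5817, -1.9333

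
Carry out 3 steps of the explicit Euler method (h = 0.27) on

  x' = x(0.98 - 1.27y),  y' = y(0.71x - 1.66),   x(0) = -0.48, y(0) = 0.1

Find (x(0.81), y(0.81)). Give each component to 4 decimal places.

Euler on (x,y): x_{n+1} = x_n + h·x', y_{n+1} = y_n + h·y'.
0.000000: (-0.480000, 0.100000); f=(-0.409440, -0.200080) → (-0.590549, 0.045978)
0.270000: (-0.590549, 0.045978); f=(-0.544254, -0.095602) → (-0.737497, 0.020166)
0.540000: (-0.737497, 0.020166); f=(-0.703860, -0.044034) → (-0.927540, 0.008276)
(x(0.81), y(0.81)) ≈ (-0.9275, 0.0083)

-0.9275, 0.0083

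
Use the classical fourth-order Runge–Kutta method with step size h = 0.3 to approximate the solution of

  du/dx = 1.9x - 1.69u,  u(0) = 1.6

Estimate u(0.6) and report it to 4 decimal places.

RK4: k1 = f(x_n, u_n); k2 = f(x_n + h/2, u_n + (h/2)·k1); k3 = f(x_n + h/2, u_n + (h/2)·k2); k4 = f(x_n + h, u_n + h·k3); u_{n+1} = u_n + (h/6)·(k1 + 2k2 + 2k3 + k4).
x=0.000000, u=1.600000:
  k1 = f(0.000000, 1.600000) = -2.704000
  k2 = f(0.150000, 1.194400) = -1.733536
  k3 = f(0.150000, 1.339970) = -1.979549
  k4 = f(0.300000, 1.006135) = -1.130369
  u ← 1.600000 + (0.3/6)·(k1 + 2k2 + 2k3 + k4) = 1.036973
x=0.300000, u=1.036973:
  k1 = f(0.300000, 1.036973) = -1.182485
  k2 = f(0.450000, 0.859600) = -0.597725
  k3 = f(0.450000, 0.947314) = -0.745961
  k4 = f(0.600000, 0.813185) = -0.234282
  u ← 1.036973 + (0.3/6)·(k1 + 2k2 + 2k3 + k4) = 0.831766
u(0.6) ≈ 0.8318

0.8318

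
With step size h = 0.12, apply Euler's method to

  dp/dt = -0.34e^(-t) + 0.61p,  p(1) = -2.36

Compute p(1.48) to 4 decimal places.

-3.1877

Euler: p_{n+1} = p_n + h·f(t_n, p_n).
t=1.000000, p=-2.360000: f=-1.564679 → p ← -2.360000 + 0.12·(-1.564679) = -2.547761
t=1.120000, p=-2.547761: f=-1.665070 → p ← -2.547761 + 0.12·(-1.665070) = -2.747570
t=1.240000, p=-2.747570: f=-1.774408 → p ← -2.747570 + 0.12·(-1.774408) = -2.960499
t=1.360000, p=-2.960499: f=-1.893169 → p ← -2.960499 + 0.12·(-1.893169) = -3.187679
p(1.48) ≈ -3.1877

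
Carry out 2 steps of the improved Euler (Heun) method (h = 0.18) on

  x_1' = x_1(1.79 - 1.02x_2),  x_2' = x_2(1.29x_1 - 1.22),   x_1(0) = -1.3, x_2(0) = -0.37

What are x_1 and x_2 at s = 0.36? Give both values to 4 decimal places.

-2.6421, -0.1155

Heun on (x_1,x_2): k1 = f(s_n, state_n); k2 = f(s_n + h, state_n + h·k1); state_{n+1} = state_n + (h/2)·(k1 + k2).
0.000000: (-1.300000, -0.370000)
  k1 = (-2.817620, 1.071890)
  predictor → (-1.807172, -0.177060)
  k2 = (-3.561214, 0.628784)
  → (-1.874095, -0.216939)
0.180000: (-1.874095, -0.216939)
  k1 = (-3.769326, 0.789135)
  predictor → (-2.552574, -0.074895)
  k2 = (-4.764106, 0.337988)
  → (-2.642104, -0.115498)
(x_1(0.36), x_2(0.36)) ≈ (-2.6421, -0.1155)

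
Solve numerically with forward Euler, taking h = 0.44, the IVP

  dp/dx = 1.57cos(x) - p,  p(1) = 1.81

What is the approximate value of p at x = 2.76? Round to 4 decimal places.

Euler: p_{n+1} = p_n + h·f(x_n, p_n).
x=1.000000, p=1.810000: f=-0.961725 → p ← 1.810000 + 0.44·(-0.961725) = 1.386841
x=1.440000, p=1.386841: f=-1.182076 → p ← 1.386841 + 0.44·(-1.182076) = 0.866728
x=1.880000, p=0.866728: f=-1.344479 → p ← 0.866728 + 0.44·(-1.344479) = 0.275157
x=2.320000, p=0.275157: f=-1.344415 → p ← 0.275157 + 0.44·(-1.344415) = -0.316386
p(2.76) ≈ -0.3164

-0.3164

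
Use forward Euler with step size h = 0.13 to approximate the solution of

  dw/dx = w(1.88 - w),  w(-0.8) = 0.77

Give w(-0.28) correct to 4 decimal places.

Euler: w_{n+1} = w_n + h·f(x_n, w_n).
x=-0.800000, w=0.770000: f=0.854700 → w ← 0.770000 + 0.13·0.854700 = 0.881111
x=-0.670000, w=0.881111: f=0.880132 → w ← 0.881111 + 0.13·0.880132 = 0.995528
x=-0.540000, w=0.995528: f=0.880517 → w ← 0.995528 + 0.13·0.880517 = 1.109995
x=-0.410000, w=1.109995: f=0.854702 → w ← 1.109995 + 0.13·0.854702 = 1.221107
w(-0.28) ≈ 1.2211

1.2211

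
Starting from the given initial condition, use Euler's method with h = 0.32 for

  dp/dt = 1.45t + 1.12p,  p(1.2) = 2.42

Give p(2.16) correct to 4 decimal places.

Euler: p_{n+1} = p_n + h·f(t_n, p_n).
t=1.200000, p=2.420000: f=4.450400 → p ← 2.420000 + 0.32·4.450400 = 3.844128
t=1.520000, p=3.844128: f=6.509423 → p ← 3.844128 + 0.32·6.509423 = 5.927143
t=1.840000, p=5.927143: f=9.306401 → p ← 5.927143 + 0.32·9.306401 = 8.905192
p(2.16) ≈ 8.9052

8.9052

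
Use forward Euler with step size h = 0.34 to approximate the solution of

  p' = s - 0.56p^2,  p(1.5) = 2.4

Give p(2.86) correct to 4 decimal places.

2.0771

Euler: p_{n+1} = p_n + h·f(s_n, p_n).
s=1.500000, p=2.400000: f=-1.725600 → p ← 2.400000 + 0.34·(-1.725600) = 1.813296
s=1.840000, p=1.813296: f=-0.001304 → p ← 1.813296 + 0.34·(-0.001304) = 1.812853
s=2.180000, p=1.812853: f=0.339596 → p ← 1.812853 + 0.34·0.339596 = 1.928316
s=2.520000, p=1.928316: f=0.437696 → p ← 1.928316 + 0.34·0.437696 = 2.077132
p(2.86) ≈ 2.0771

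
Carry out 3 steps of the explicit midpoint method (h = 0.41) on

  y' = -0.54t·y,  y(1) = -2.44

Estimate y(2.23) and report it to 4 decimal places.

Midpoint: k1 = f(t_n, y_n); k2 = f(t_n + h/2, y_n + (h/2)·k1); y_{n+1} = y_n + h·k2.
t=1.000000, y=-2.440000:
  k1 = f(1.000000, -2.440000) = 1.317600
  k2 = f(1.205000, -2.169892) = 1.411949
  y ← -2.440000 + 0.41·1.411949 = -1.861101
t=1.410000, y=-1.861101:
  k1 = f(1.410000, -1.861101) = 1.417042
  k2 = f(1.615000, -1.570607) = 1.369727
  y ← -1.861101 + 0.41·1.369727 = -1.299513
t=1.820000, y=-1.299513:
  k1 = f(1.820000, -1.299513) = 1.277161
  k2 = f(2.025000, -1.037695) = 1.134719
  y ← -1.299513 + 0.41·1.134719 = -0.834278
y(2.23) ≈ -0.8343

-0.8343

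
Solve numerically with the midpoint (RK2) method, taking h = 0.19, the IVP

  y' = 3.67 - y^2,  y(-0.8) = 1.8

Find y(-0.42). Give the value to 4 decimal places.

1.8822

Midpoint: k1 = f(s_n, y_n); k2 = f(s_n + h/2, y_n + (h/2)·k1); y_{n+1} = y_n + h·k2.
s=-0.800000, y=1.800000:
  k1 = f(-0.800000, 1.800000) = 0.430000
  k2 = f(-0.705000, 1.840850) = 0.281271
  y ← 1.800000 + 0.19·0.281271 = 1.853442
s=-0.610000, y=1.853442:
  k1 = f(-0.610000, 1.853442) = 0.234754
  k2 = f(-0.515000, 1.875743) = 0.151587
  y ← 1.853442 + 0.19·0.151587 = 1.882243
y(-0.42) ≈ 1.8822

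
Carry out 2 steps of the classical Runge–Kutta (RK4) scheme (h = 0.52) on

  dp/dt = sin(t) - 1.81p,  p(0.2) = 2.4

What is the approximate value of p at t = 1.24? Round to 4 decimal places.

RK4: k1 = f(t_n, p_n); k2 = f(t_n + h/2, p_n + (h/2)·k1); k3 = f(t_n + h/2, p_n + (h/2)·k2); k4 = f(t_n + h, p_n + h·k3); p_{n+1} = p_n + (h/6)·(k1 + 2k2 + 2k3 + k4).
t=0.200000, p=2.400000:
  k1 = f(0.200000, 2.400000) = -4.145331
  k2 = f(0.460000, 1.322214) = -1.949259
  k3 = f(0.460000, 1.893193) = -2.982730
  k4 = f(0.720000, 0.848980) = -0.877269
  p ← 2.400000 + (0.52/6)·(k1 + 2k2 + 2k3 + k4) = 1.109830
t=0.720000, p=1.109830:
  k1 = f(0.720000, 1.109830) = -1.349407
  k2 = f(0.980000, 0.758984) = -0.543263
  k3 = f(0.980000, 0.968581) = -0.922635
  k4 = f(1.240000, 0.630060) = -0.194624
  p ← 1.109830 + (0.52/6)·(k1 + 2k2 + 2k3 + k4) = 0.721925
p(1.24) ≈ 0.7219

0.7219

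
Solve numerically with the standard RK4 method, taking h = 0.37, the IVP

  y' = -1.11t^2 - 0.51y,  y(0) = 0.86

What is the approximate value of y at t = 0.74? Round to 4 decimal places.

RK4: k1 = f(t_n, y_n); k2 = f(t_n + h/2, y_n + (h/2)·k1); k3 = f(t_n + h/2, y_n + (h/2)·k2); k4 = f(t_n + h, y_n + h·k3); y_{n+1} = y_n + (h/6)·(k1 + 2k2 + 2k3 + k4).
t=0.000000, y=0.860000:
  k1 = f(0.000000, 0.860000) = -0.438600
  k2 = f(0.185000, 0.778859) = -0.435208
  k3 = f(0.185000, 0.779487) = -0.435528
  k4 = f(0.370000, 0.698855) = -0.508375
  y ← 0.860000 + (0.37/6)·(k1 + 2k2 + 2k3 + k4) = 0.694212
t=0.370000, y=0.694212:
  k1 = f(0.370000, 0.694212) = -0.506007
  k2 = f(0.555000, 0.600601) = -0.648214
  k3 = f(0.555000, 0.574293) = -0.634797
  k4 = f(0.740000, 0.459338) = -0.842098
  y ← 0.694212 + (0.37/6)·(k1 + 2k2 + 2k3 + k4) = 0.452841
y(0.74) ≈ 0.4528

0.4528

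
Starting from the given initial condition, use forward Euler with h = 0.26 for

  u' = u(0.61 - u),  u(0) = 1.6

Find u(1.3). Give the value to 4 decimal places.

Euler: u_{n+1} = u_n + h·f(s_n, u_n).
s=0.000000, u=1.600000: f=-1.584000 → u ← 1.600000 + 0.26·(-1.584000) = 1.188160
s=0.260000, u=1.188160: f=-0.686947 → u ← 1.188160 + 0.26·(-0.686947) = 1.009554
s=0.520000, u=1.009554: f=-0.403371 → u ← 1.009554 + 0.26·(-0.403371) = 0.904677
s=0.780000, u=0.904677: f=-0.266588 → u ← 0.904677 + 0.26·(-0.266588) = 0.835365
s=1.040000, u=0.835365: f=-0.188262 → u ← 0.835365 + 0.26·(-0.188262) = 0.786417
u(1.3) ≈ 0.7864

0.7864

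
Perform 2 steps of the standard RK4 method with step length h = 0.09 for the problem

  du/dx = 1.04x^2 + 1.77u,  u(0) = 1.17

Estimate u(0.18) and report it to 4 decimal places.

1.6112

RK4: k1 = f(x_n, u_n); k2 = f(x_n + h/2, u_n + (h/2)·k1); k3 = f(x_n + h/2, u_n + (h/2)·k2); k4 = f(x_n + h, u_n + h·k3); u_{n+1} = u_n + (h/6)·(k1 + 2k2 + 2k3 + k4).
x=0.000000, u=1.170000:
  k1 = f(0.000000, 1.170000) = 2.070900
  k2 = f(0.045000, 1.263190) = 2.237953
  k3 = f(0.045000, 1.270708) = 2.251259
  k4 = f(0.090000, 1.372613) = 2.437950
  u ← 1.170000 + (0.09/6)·(k1 + 2k2 + 2k3 + k4) = 1.372309
x=0.090000, u=1.372309:
  k1 = f(0.090000, 1.372309) = 2.437411
  k2 = f(0.135000, 1.481993) = 2.642081
  k3 = f(0.135000, 1.491203) = 2.658383
  k4 = f(0.180000, 1.611564) = 2.886164
  u ← 1.372309 + (0.09/6)·(k1 + 2k2 + 2k3 + k4) = 1.611177
u(0.18) ≈ 1.6112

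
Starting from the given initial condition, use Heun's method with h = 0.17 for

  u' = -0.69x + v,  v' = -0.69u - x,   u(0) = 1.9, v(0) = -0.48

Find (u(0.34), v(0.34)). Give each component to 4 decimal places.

1.6181, -0.9575

Heun on (u,v): k1 = f(x_n, state_n); k2 = f(x_n + h, state_n + h·k1); state_{n+1} = state_n + (h/2)·(k1 + k2).
0.000000: (1.900000, -0.480000)
  k1 = (-0.480000, -1.311000)
  predictor → (1.818400, -0.702870)
  k2 = (-0.820170, -1.424696)
  → (1.789486, -0.712534)
0.170000: (1.789486, -0.712534)
  k1 = (-0.829834, -1.404745)
  predictor → (1.648414, -0.951341)
  k2 = (-1.185941, -1.477405)
  → (1.618145, -0.957517)
(u(0.34), v(0.34)) ≈ (1.6181, -0.9575)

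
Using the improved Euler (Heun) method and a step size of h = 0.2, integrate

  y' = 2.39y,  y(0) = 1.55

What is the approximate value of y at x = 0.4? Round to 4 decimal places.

3.9296

Heun: k1 = f(x_n, y_n); k2 = f(x_n + h, y_n + h·k1); y_{n+1} = y_n + (h/2)·(k1 + k2).
x=0.000000, y=1.550000:
  k1 = f(0.000000, 1.550000) = 3.704500
  k2 = f(0.200000, 2.290900) = 5.475251
  y ← 1.550000 + (0.2/2)·(3.704500 + 5.475251) = 2.467975
x=0.200000, y=2.467975:
  k1 = f(0.200000, 2.467975) = 5.898460
  k2 = f(0.400000, 3.647667) = 8.717925
  y ← 2.467975 + (0.2/2)·(5.898460 + 8.717925) = 3.929614
y(0.4) ≈ 3.9296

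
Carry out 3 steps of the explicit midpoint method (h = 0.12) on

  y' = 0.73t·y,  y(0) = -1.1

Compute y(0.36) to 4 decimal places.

Midpoint: k1 = f(t_n, y_n); k2 = f(t_n + h/2, y_n + (h/2)·k1); y_{n+1} = y_n + h·k2.
t=0.000000, y=-1.100000:
  k1 = f(0.000000, -1.100000) = 0.000000
  k2 = f(0.060000, -1.100000) = -0.048180
  y ← -1.100000 + 0.12·(-0.048180) = -1.105782
t=0.120000, y=-1.105782:
  k1 = f(0.120000, -1.105782) = -0.096866
  k2 = f(0.180000, -1.111594) = -0.146063
  y ← -1.105782 + 0.12·(-0.146063) = -1.123309
t=0.240000, y=-1.123309:
  k1 = f(0.240000, -1.123309) = -0.196804
  k2 = f(0.300000, -1.135117) = -0.248591
  y ← -1.123309 + 0.12·(-0.248591) = -1.153140
y(0.36) ≈ -1.1531

-1.1531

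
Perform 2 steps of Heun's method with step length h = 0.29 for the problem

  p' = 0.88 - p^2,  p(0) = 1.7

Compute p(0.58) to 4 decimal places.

1.1757

Heun: k1 = f(s_n, p_n); k2 = f(s_n + h, p_n + h·k1); p_{n+1} = p_n + (h/2)·(k1 + k2).
s=0.000000, p=1.700000:
  k1 = f(0.000000, 1.700000) = -2.010000
  k2 = f(0.290000, 1.117100) = -0.367912
  p ← 1.700000 + (0.29/2)·(-2.010000 + (-0.367912)) = 1.355203
s=0.290000, p=1.355203:
  k1 = f(0.290000, 1.355203) = -0.956574
  k2 = f(0.580000, 1.077796) = -0.281645
  p ← 1.355203 + (0.29/2)·(-0.956574 + (-0.281645)) = 1.175661
p(0.58) ≈ 1.1757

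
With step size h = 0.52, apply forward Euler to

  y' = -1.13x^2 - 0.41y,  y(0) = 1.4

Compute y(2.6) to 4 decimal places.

-3.7160

Euler: y_{n+1} = y_n + h·f(x_n, y_n).
x=0.000000, y=1.400000: f=-0.574000 → y ← 1.400000 + 0.52·(-0.574000) = 1.101520
x=0.520000, y=1.101520: f=-0.757175 → y ← 1.101520 + 0.52·(-0.757175) = 0.707789
x=1.040000, y=0.707789: f=-1.512401 → y ← 0.707789 + 0.52·(-1.512401) = -0.078660
x=1.560000, y=-0.078660: f=-2.717717 → y ← -0.078660 + 0.52·(-2.717717) = -1.491873
x=2.080000, y=-1.491873: f=-4.277164 → y ← -1.491873 + 0.52·(-4.277164) = -3.715998
y(2.6) ≈ -3.7160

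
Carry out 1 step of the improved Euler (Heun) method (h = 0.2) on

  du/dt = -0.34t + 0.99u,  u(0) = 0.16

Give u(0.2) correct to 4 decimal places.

0.1880

Heun: k1 = f(t_n, u_n); k2 = f(t_n + h, u_n + h·k1); u_{n+1} = u_n + (h/2)·(k1 + k2).
t=0.000000, u=0.160000:
  k1 = f(0.000000, 0.160000) = 0.158400
  k2 = f(0.200000, 0.191680) = 0.121763
  u ← 0.160000 + (0.2/2)·(0.158400 + 0.121763) = 0.188016
u(0.2) ≈ 0.1880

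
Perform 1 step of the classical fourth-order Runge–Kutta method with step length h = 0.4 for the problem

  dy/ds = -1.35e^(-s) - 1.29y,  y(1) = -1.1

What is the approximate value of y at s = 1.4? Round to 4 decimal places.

-0.7825

RK4: k1 = f(s_n, y_n); k2 = f(s_n + h/2, y_n + (h/2)·k1); k3 = f(s_n + h/2, y_n + (h/2)·k2); k4 = f(s_n + h, y_n + h·k3); y_{n+1} = y_n + (h/6)·(k1 + 2k2 + 2k3 + k4).
s=1.000000, y=-1.100000:
  k1 = f(1.000000, -1.100000) = 0.922363
  k2 = f(1.200000, -0.915527) = 0.774418
  k3 = f(1.200000, -0.945116) = 0.812588
  k4 = f(1.400000, -0.774965) = 0.666799
  y ← -1.100000 + (0.4/6)·(k1 + 2k2 + 2k3 + k4) = -0.782455
y(1.4) ≈ -0.7825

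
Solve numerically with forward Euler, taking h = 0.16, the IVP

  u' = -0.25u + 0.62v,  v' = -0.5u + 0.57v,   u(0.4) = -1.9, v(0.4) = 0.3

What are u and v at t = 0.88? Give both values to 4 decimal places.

Euler on (u,v): u_{n+1} = u_n + h·u', v_{n+1} = v_n + h·v'.
0.400000: (-1.900000, 0.300000); f=(0.661000, 1.121000) → (-1.794240, 0.479360)
0.560000: (-1.794240, 0.479360); f=(0.745763, 1.170355) → (-1.674918, 0.666617)
0.720000: (-1.674918, 0.666617); f=(0.832032, 1.217431) → (-1.541793, 0.861406)
(u(0.88), v(0.88)) ≈ (-1.5418, 0.8614)

-1.5418, 0.8614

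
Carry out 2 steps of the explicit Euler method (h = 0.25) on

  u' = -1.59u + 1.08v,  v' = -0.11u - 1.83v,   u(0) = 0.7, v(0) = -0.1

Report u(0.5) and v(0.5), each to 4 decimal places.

Euler on (u,v): u_{n+1} = u_n + h·u', v_{n+1} = v_n + h·v'.
0.000000: (0.700000, -0.100000); f=(-1.221000, 0.106000) → (0.394750, -0.073500)
0.250000: (0.394750, -0.073500); f=(-0.707032, 0.091082) → (0.217992, -0.050729)
(u(0.5), v(0.5)) ≈ (0.2180, -0.0507)

0.2180, -0.0507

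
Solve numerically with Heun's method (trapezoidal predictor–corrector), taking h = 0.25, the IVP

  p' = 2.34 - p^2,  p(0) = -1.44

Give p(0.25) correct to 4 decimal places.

Heun: k1 = f(x_n, p_n); k2 = f(x_n + h, p_n + h·k1); p_{n+1} = p_n + (h/2)·(k1 + k2).
x=0.000000, p=-1.440000:
  k1 = f(0.000000, -1.440000) = 0.266400
  k2 = f(0.250000, -1.373400) = 0.453772
  p ← -1.440000 + (0.25/2)·(0.266400 + 0.453772) = -1.349978
p(0.25) ≈ -1.3500

-1.3500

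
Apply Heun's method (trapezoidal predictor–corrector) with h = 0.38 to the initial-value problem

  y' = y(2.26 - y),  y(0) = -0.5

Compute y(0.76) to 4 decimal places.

-5.9496

Heun: k1 = f(s_n, y_n); k2 = f(s_n + h, y_n + h·k1); y_{n+1} = y_n + (h/2)·(k1 + k2).
s=0.000000, y=-0.500000:
  k1 = f(0.000000, -0.500000) = -1.380000
  k2 = f(0.380000, -1.024400) = -3.364539
  y ← -0.500000 + (0.38/2)·(-1.380000 + (-3.364539)) = -1.401462
s=0.380000, y=-1.401462:
  k1 = f(0.380000, -1.401462) = -5.131402
  k2 = f(0.760000, -3.351395) = -18.806004
  y ← -1.401462 + (0.38/2)·(-5.131402 + (-18.806004)) = -5.949570
y(0.76) ≈ -5.9496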